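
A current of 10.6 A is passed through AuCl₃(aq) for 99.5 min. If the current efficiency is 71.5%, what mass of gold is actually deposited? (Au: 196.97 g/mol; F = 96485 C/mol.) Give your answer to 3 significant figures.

30.8 g

Q = 10.6 × 5970 = 63280 C
n(e⁻) = 63280 / 96485 = 0.6559 mol
Au³⁺ + 3e⁻ → Au, so theoretical m(Au) = 0.2186 × 196.97 = 43.06 g
Actual mass = 71.5% × 43.06 = 30.8 g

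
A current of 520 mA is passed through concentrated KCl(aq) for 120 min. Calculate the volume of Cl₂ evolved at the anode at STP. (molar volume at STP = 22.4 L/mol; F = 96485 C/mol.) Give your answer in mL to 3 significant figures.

Q = 0.520 A × 7200 s = 3744 C
n(e⁻) = 3744 / 96485 = 0.03880 mol
2Cl⁻ → Cl₂ + 2e⁻, so n(Cl₂) = 0.03880 / 2 = 0.01940 mol
V = 0.01940 × 22.4 = 0.4346 L
= 435 mL

435 mL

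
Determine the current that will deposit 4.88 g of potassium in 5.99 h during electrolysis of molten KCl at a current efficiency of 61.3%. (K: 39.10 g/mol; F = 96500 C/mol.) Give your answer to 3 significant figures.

n(K) = 4.88 / 39.10 = 0.1248 mol
K⁺ + e⁻ → K, so n(e⁻) = 0.1248 mol
Q = 0.1248 × 96500 / 0.613 = 19650 C
I = Q / t = 19650 / 21564 s = 0.911 A

0.911 A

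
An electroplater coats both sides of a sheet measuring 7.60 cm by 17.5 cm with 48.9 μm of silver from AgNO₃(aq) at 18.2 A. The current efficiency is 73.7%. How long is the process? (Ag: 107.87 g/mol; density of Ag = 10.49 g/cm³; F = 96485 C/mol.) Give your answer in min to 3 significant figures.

Plated area = 2 × 7.60 × 17.5 = 266.0 cm²
Volume = 266.0 × 48.9×10⁻⁴ cm = 1.301 cm³
m(Ag) = 1.301 × 10.49 = 13.65 g
n(Ag) = 13.65 / 107.87 = 0.1265 mol; n(e⁻) = 0.1265 mol
Q = 0.1265 × 96485 / 0.737 = 16560 C
t = 16560 / 18.2 = 909.9 s = 15.2 min

15.2 min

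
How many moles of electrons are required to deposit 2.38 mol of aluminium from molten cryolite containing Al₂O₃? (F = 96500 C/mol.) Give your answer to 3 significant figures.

Al³⁺ + 3e⁻ → Al, so n(e⁻) = 3 × 2.38 = 7.140 mol

7.14 mol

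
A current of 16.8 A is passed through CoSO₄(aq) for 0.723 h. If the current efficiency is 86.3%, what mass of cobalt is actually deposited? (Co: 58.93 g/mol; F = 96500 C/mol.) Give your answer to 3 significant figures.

11.5 g

Q = 16.8 × 2602.8 = 43730 C
n(e⁻) = 43730 / 96500 = 0.4532 mol
Co²⁺ + 2e⁻ → Co, so theoretical m(Co) = 0.2266 × 58.93 = 13.35 g
Actual mass = 86.3% × 13.35 = 11.5 g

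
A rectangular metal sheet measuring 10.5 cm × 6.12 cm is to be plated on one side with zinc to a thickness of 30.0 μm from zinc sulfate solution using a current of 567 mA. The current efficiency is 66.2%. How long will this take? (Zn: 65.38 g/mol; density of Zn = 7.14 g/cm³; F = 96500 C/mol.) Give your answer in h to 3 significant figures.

3.01 h

Plated area = 10.5 × 6.12 = 64.26 cm²
Volume = 64.26 × 30.0×10⁻⁴ cm = 0.1928 cm³
m(Zn) = 0.1928 × 7.14 = 1.377 g
n(Zn) = 1.377 / 65.38 = 0.02106 mol; n(e⁻) = 2 × 0.02106 = 0.04212 mol
Q = 0.04212 × 96500 / 0.662 = 6140 C
t = 6140 / 0.567 = 10830 s = 3.01 h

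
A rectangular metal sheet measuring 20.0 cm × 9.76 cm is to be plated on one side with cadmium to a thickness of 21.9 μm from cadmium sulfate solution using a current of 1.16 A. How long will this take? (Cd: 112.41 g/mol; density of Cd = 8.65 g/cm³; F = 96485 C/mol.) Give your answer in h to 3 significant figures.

1.52 h

Plated area = 20.0 × 9.76 = 195.2 cm²
Volume = 195.2 × 21.9×10⁻⁴ cm = 0.4275 cm³
m(Cd) = 0.4275 × 8.65 = 3.698 g
n(Cd) = 3.698 / 112.41 = 0.03290 mol; n(e⁻) = 2 × 0.03290 = 0.06580 mol
Q = 0.06580 × 96485 = 6349 C
t = 6349 / 1.16 = 5473 s = 1.52 h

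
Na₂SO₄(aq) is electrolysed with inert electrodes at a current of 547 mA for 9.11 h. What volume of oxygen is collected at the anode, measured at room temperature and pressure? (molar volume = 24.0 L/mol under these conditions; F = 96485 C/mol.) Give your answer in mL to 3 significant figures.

1120 mL

Q = 0.547 A × 32796 s = 17940 C
Moles of electrons = 17940 / 96485 = 0.1859 mol
2H₂O → O₂ + 4H⁺ + 4e⁻, so n(O₂) = 0.1859 / 4 = 0.04648 mol
V = 0.04648 × 24.0 = 1.116 L
= 1120 mL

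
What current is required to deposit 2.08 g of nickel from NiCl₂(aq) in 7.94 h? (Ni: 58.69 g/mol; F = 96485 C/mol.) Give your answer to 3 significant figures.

0.239 A

n(Ni) = 2.08 / 58.69 = 0.03544 mol
Ni²⁺ + 2e⁻ → Ni, so n(e⁻) = 2 × 0.03544 = 0.07088 mol
Q = 0.07088 × 96485 = 6839 C
I = Q / t = 6839 / 28584 s = 0.239 A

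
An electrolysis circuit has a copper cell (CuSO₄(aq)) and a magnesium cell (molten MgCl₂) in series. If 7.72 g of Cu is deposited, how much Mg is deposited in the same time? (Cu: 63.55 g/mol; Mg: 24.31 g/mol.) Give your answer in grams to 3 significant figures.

n(Cu) = 7.72 / 63.55 = 0.1215 mol
Cu²⁺ + 2e⁻ → Cu, so n(e⁻) = 2 × 0.1215 = 0.2430 mol
Since the cells are in series, n(e⁻) in the Mg cell is also 0.2430 mol.
Mg²⁺ + 2e⁻ → Mg, so n(Mg) = 0.2430 / 2 = 0.1215 mol
m(Mg) = 0.1215 × 24.31 = 2.95 g

2.95 g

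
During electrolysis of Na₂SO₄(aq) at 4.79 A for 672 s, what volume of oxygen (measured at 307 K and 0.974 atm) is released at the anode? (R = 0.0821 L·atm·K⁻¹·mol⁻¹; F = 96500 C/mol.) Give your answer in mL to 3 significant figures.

Q = It = 4.79 × 672 = 3219 C
n(e⁻) = 3219 / 96500 = 0.03336 mol
2H₂O → O₂ + 4H⁺ + 4e⁻, so n(O₂) = 0.03336 / 4 = 0.008340 mol
V = nRT/P = 0.008340 × 0.0821 × 307 / 0.974 = 0.2158 L
= 216 mL

216 mL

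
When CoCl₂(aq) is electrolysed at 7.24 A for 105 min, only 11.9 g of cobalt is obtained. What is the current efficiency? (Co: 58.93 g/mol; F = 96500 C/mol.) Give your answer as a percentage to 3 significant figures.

Q = 7.24 × 6300 = 45610 C
n(e⁻) = 45610 / 96500 = 0.4726 mol
Co²⁺ + 2e⁻ → Co, so theoretical n(Co) = 0.2363 mol → 13.93 g
Efficiency = 11.9 / 13.93 = 0.8543 = 85.4%

85.4%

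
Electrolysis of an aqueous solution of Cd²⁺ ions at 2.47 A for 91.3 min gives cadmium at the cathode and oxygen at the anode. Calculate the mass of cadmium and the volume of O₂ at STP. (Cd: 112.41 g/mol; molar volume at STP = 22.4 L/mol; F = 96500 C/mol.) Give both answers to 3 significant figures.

Q = 2.47 × 5478 = 13530 C; n(e⁻) = 13530 / 96500 = 0.1402 mol
Cathode: Cd²⁺ + 2e⁻ → Cd → n(Cd) = 0.1402/2 = 0.07010 mol → 7.88 g
Anode: 2H₂O → O₂ + 4H⁺ + 4e⁻ → n(O₂) = 0.1402/4 = 0.03505 mol → 0.785 L

7.88 g Cd; 0.785 L O₂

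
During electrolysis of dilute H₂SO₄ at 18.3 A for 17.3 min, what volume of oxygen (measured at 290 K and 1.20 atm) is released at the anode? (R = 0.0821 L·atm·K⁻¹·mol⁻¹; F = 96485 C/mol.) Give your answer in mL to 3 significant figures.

977 mL

Q = 18.3 A × 1038 s = 19000 C
n(e⁻) = 19000 / 96485 = 0.1969 mol
2H₂O → O₂ + 4H⁺ + 4e⁻, so n(O₂) = 0.1969 / 4 = 0.04923 mol
V = nRT/P = 0.04923 × 0.0821 × 290 / 1.20 = 0.9768 L
= 977 mL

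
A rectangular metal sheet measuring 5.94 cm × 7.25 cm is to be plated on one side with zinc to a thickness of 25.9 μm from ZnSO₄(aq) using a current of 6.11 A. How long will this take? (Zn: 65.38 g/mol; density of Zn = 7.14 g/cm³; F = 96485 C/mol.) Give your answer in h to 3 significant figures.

Plated area = 5.94 × 7.25 = 43.07 cm²
Volume = 43.07 × 25.9×10⁻⁴ cm = 0.1116 cm³
m(Zn) = 0.1116 × 7.14 = 0.7968 g
n(Zn) = 0.7968 / 65.38 = 0.01219 mol; n(e⁻) = 2 × 0.01219 = 0.02438 mol
Q = 0.02438 × 96485 = 2352 C
t = 2352 / 6.11 = 384.9 s = 0.107 h

0.107 h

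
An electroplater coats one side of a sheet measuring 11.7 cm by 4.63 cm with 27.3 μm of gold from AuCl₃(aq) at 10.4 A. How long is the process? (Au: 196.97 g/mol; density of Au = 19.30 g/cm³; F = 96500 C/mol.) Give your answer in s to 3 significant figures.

Plated area = 11.7 × 4.63 = 54.17 cm²
Volume = 54.17 × 27.3×10⁻⁴ cm = 0.1479 cm³
m(Au) = 0.1479 × 19.30 = 2.854 g
n(Au) = 2.854 / 196.97 = 0.01449 mol; n(e⁻) = 3 × 0.01449 = 0.04347 mol
Q = 0.04347 × 96500 = 4195 C
t = 4195 / 10.4 = 403.4 s

403 s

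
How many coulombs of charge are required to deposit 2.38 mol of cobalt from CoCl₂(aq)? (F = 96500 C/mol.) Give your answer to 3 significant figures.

4.59×10^5 C

Co²⁺ + 2e⁻ → Co, so n(e⁻) = 2 × 2.38 = 4.760 mol
Q = 4.760 × 96500 = 4.593×10^5 C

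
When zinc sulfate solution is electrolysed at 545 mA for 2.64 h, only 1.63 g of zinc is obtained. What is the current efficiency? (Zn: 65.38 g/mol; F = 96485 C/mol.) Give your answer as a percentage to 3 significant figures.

Q = 0.545 × 9504 = 5180 C
n(e⁻) = 5180 / 96485 = 0.05369 mol
Zn²⁺ + 2e⁻ → Zn, so theoretical n(Zn) = 0.02685 mol → 1.755 g
Efficiency = 1.63 / 1.755 = 0.9288 = 92.9%

92.9%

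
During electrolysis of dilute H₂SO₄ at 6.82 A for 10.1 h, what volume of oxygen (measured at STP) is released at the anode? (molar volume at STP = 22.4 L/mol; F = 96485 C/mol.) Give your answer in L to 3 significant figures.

Q = 6.82 A × 36360 s = 2.480×10^5 C
n(e⁻) = 2.480×10^5 / 96485 = 2.570 mol
2H₂O → O₂ + 4H⁺ + 4e⁻, so n(O₂) = 2.570 / 4 = 0.6425 mol
V = 0.6425 × 22.4 = 14.39 L

14.4 L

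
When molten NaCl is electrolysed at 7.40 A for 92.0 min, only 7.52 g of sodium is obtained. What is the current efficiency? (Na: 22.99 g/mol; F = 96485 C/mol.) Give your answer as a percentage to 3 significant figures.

77.3%

Q = 7.40 × 5520 = 40850 C
n(e⁻) = 40850 / 96485 = 0.4234 mol
Na⁺ + e⁻ → Na, so theoretical n(Na) = 0.4234 mol → 9.734 g
Efficiency = 7.52 / 9.734 = 0.7725 = 77.3%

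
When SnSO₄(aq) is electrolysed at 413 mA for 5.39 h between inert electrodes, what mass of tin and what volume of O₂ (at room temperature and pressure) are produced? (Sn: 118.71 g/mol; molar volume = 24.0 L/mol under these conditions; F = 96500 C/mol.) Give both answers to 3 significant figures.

Q = 0.413 × 19404 = 8014 C; n(e⁻) = 8014 / 96500 = 0.08305 mol
Cathode: Sn²⁺ + 2e⁻ → Sn → n(Sn) = 0.08305/2 = 0.04153 mol → 4.93 g
Anode: 2H₂O → O₂ + 4H⁺ + 4e⁻ → n(O₂) = 0.08305/4 = 0.02076 mol → 0.498 L

4.93 g Sn; 0.498 L O₂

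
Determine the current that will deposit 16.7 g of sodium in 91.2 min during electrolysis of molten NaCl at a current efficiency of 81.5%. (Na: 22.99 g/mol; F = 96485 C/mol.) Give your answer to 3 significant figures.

15.7 A

n(Na) = 16.7 / 22.99 = 0.7264 mol
Na⁺ + e⁻ → Na, so n(e⁻) = 0.7264 mol
Q = 0.7264 × 96485 / 0.815 = 86000 C
I = Q / t = 86000 / 5472 s = 15.7 A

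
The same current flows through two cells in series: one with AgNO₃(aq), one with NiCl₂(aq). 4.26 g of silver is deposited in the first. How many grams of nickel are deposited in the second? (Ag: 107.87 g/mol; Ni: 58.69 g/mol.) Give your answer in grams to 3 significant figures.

1.16 g

n(Ag) = 4.26 / 107.87 = 0.03949 mol
Ag⁺ + e⁻ → Ag, so n(e⁻) = 0.03949 mol
Since the cells are in series, n(e⁻) in the Ni cell is also 0.03949 mol.
Ni²⁺ + 2e⁻ → Ni, so n(Ni) = 0.03949 / 2 = 0.01975 mol
m(Ni) = 0.01975 × 58.69 = 1.16 g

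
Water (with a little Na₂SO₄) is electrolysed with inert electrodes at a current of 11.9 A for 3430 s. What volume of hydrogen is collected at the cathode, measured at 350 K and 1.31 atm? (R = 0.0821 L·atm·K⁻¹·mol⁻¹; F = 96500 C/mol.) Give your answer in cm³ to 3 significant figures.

Q = 11.9 A × 3430 s = 40820 C
n(e⁻) = 40820 / 96500 = 0.4230 mol
2H⁺ + 2e⁻ → H₂, so n(H₂) = 0.4230 / 2 = 0.2115 mol
V = nRT/P = 0.2115 × 0.0821 × 350 / 1.31 = 4.639 L
= 4640 cm³

4640 cm³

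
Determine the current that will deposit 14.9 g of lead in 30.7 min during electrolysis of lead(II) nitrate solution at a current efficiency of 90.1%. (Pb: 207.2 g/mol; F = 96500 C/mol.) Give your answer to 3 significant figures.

8.36 A

n(Pb) = 14.9 / 207.2 = 0.07191 mol
Pb²⁺ + 2e⁻ → Pb, so n(e⁻) = 2 × 0.07191 = 0.1438 mol
Q = 0.1438 × 96500 / 0.901 = 15400 C
I = Q / t = 15400 / 1842 s = 8.36 A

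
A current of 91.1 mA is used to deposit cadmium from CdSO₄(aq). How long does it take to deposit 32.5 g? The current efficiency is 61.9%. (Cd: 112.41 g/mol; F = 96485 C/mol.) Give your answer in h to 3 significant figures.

275 h

n(Cd) = 32.5 / 112.41 = 0.2891 mol
Cd²⁺ + 2e⁻ → Cd, so n(e⁻) = 2 × 0.2891 = 0.5782 mol
Q = 0.5782 × 96485 / 0.619 = 90130 C
t = Q / I = 90130 / 0.0911 = 9.894×10^5 s = 275 h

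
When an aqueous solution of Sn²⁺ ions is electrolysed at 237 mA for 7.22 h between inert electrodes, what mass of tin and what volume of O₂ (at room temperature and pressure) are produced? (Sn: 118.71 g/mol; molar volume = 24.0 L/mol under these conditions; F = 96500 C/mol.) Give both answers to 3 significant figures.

3.79 g Sn; 0.383 L O₂

Q = 0.237 × 25992 = 6160 C; n(e⁻) = 6160 / 96500 = 0.06383 mol
Cathode: Sn²⁺ + 2e⁻ → Sn → n(Sn) = 0.06383/2 = 0.03192 mol → 3.79 g
Anode: 2H₂O → O₂ + 4H⁺ + 4e⁻ → n(O₂) = 0.06383/4 = 0.01596 mol → 0.383 L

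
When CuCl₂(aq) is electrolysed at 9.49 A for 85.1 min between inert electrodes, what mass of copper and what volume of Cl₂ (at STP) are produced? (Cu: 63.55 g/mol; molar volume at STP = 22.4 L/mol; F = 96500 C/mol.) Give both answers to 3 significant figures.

Q = 9.49 × 5106 = 48460 C; n(e⁻) = 48460 / 96500 = 0.5022 mol
Cathode: Cu²⁺ + 2e⁻ → Cu → n(Cu) = 0.5022/2 = 0.2511 mol → 16.0 g
Anode: 2Cl⁻ → Cl₂ + 2e⁻ → n(Cl₂) = 0.5022/2 = 0.2511 mol → 5.62 L

16.0 g Cu; 5.62 L Cl₂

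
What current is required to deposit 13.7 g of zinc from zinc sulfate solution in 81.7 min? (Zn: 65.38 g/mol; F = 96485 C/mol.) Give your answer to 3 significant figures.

8.25 A

n(Zn) = 13.7 / 65.38 = 0.2095 mol
Zn²⁺ + 2e⁻ → Zn, so n(e⁻) = 2 × 0.2095 = 0.4190 mol
Q = 0.4190 × 96485 = 40430 C
I = Q / t = 40430 / 4902 s = 8.25 A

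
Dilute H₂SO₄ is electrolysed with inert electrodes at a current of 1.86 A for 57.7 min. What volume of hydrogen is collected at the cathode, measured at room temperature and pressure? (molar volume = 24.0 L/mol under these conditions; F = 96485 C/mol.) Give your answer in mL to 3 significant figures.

Q = 1.86 A × 3462 s = 6439 C
n(e⁻) = Q/F = 6439/96485 = 0.06674 mol
2H⁺ + 2e⁻ → H₂, so n(H₂) = 0.06674 / 2 = 0.03337 mol
V = 0.03337 × 24.0 = 0.8009 L
= 801 mL

801 mL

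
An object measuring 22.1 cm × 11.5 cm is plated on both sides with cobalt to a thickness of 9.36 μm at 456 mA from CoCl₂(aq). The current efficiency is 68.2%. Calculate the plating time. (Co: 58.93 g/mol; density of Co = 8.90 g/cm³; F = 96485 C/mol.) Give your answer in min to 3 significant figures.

Plated area = 2 × 22.1 × 11.5 = 508.3 cm²
Volume = 508.3 × 9.36×10⁻⁴ cm = 0.4758 cm³
m(Co) = 0.4758 × 8.90 = 4.235 g
n(Co) = 4.235 / 58.93 = 0.07186 mol; n(e⁻) = 2 × 0.07186 = 0.1437 mol
Q = 0.1437 × 96485 / 0.682 = 20330 C
t = 20330 / 0.456 = 44580 s = 743 min

743 min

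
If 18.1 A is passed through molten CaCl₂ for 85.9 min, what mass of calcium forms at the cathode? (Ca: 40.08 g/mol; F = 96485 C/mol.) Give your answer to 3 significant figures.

Q = 18.1 A × 5154 s = 93290 C
Moles of electrons = 93290 / 96485 = 0.9669 mol
Ca²⁺ + 2e⁻ → Ca, so n(Ca) = 0.9669 / 2 = 0.4835 mol
m = 0.4835 × 40.08 = 19.4 g

19.4 g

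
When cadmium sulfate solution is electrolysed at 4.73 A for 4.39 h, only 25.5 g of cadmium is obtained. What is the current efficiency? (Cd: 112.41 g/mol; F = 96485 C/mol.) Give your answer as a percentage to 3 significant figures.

58.6%

Q = 4.73 × 15804 = 74750 C
n(e⁻) = 74750 / 96485 = 0.7747 mol
Cd²⁺ + 2e⁻ → Cd, so theoretical n(Cd) = 0.3874 mol → 43.55 g
Efficiency = 25.5 / 43.55 = 0.5855 = 58.6%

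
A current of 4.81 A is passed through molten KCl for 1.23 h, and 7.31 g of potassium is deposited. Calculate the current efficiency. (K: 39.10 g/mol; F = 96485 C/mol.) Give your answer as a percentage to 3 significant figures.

84.7%

Q = 4.81 × 4428 = 21300 C
n(e⁻) = 21300 / 96485 = 0.2208 mol
K⁺ + e⁻ → K, so theoretical n(K) = 0.2208 mol → 8.633 g
Efficiency = 7.31 / 8.633 = 0.8468 = 84.7%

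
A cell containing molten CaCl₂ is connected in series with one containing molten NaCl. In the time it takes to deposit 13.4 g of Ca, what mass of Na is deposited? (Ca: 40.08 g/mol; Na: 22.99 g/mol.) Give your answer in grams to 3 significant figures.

15.4 g

n(Ca) = 13.4 / 40.08 = 0.3343 mol
Ca²⁺ + 2e⁻ → Ca, so n(e⁻) = 2 × 0.3343 = 0.6686 mol
Same current for the same time ⇒ same n(e⁻) = 0.6686 mol in both cells.
Na⁺ + e⁻ → Na, so n(Na) = 0.6686 mol
m(Na) = 0.6686 × 22.99 = 15.4 g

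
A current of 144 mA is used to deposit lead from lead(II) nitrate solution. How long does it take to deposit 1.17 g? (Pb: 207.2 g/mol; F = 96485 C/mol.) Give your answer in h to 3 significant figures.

n(Pb) = 1.17 / 207.2 = 0.005647 mol
Pb²⁺ + 2e⁻ → Pb, so n(e⁻) = 2 × 0.005647 = 0.01129 mol
Q = 0.01129 × 96485 = 1089 C
t = Q / I = 1089 / 0.144 = 7563 s = 2.10 h

2.10 h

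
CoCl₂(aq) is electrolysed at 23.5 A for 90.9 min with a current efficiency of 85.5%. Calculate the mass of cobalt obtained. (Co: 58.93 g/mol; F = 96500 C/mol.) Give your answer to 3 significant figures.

Q = 23.5 × 5454 = 1.282×10^5 C
n(e⁻) = 1.282×10^5 / 96500 = 1.328 mol
Co²⁺ + 2e⁻ → Co, so theoretical m(Co) = 0.6640 × 58.93 = 39.13 g
Actual mass = 85.5% × 39.13 = 33.5 g

33.5 g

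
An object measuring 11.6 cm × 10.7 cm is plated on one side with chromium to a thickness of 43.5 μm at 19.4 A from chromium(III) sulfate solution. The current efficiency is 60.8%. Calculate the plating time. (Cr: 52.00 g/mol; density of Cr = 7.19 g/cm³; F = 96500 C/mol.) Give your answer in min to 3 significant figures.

Plated area = 11.6 × 10.7 = 124.1 cm²
Volume = 124.1 × 43.5×10⁻⁴ cm = 0.5398 cm³
m(Cr) = 0.5398 × 7.19 = 3.881 g
n(Cr) = 3.881 / 52.00 = 0.07463 mol; n(e⁻) = 3 × 0.07463 = 0.2239 mol
Q = 0.2239 × 96500 / 0.608 = 35540 C
t = 35540 / 19.4 = 1832 s = 30.5 min

30.5 min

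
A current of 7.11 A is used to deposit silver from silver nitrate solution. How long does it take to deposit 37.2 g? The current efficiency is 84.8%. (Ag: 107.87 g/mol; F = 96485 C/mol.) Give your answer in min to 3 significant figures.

92.0 min

n(Ag) = 37.2 / 107.87 = 0.3449 mol
Ag⁺ + e⁻ → Ag, so n(e⁻) = 0.3449 mol
Q = 0.3449 × 96485 / 0.848 = 39240 C
t = Q / I = 39240 / 7.11 = 5519 s = 92.0 min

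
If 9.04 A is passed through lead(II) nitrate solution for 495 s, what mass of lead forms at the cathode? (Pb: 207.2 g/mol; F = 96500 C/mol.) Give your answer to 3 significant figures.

4.80 g

Q = It = 9.04 × 495 = 4475 C
n(e⁻) = 4475 / 96500 = 0.04637 mol
Pb²⁺ + 2e⁻ → Pb, so n(Pb) = 0.04637 / 2 = 0.02319 mol
m = 0.02319 × 207.2 = 4.80 g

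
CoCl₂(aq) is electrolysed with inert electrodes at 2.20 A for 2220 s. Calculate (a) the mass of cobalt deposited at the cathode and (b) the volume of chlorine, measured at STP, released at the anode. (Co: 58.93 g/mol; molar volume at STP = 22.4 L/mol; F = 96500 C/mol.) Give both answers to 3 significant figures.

1.49 g Co; 0.567 L Cl₂

Q = 2.20 × 2220 = 4884 C; n(e⁻) = 4884 / 96500 = 0.05061 mol
Cathode: Co²⁺ + 2e⁻ → Co → n(Co) = 0.05061/2 = 0.02531 mol → 1.49 g
Anode: 2Cl⁻ → Cl₂ + 2e⁻ → n(Cl₂) = 0.05061/2 = 0.02531 mol → 0.567 L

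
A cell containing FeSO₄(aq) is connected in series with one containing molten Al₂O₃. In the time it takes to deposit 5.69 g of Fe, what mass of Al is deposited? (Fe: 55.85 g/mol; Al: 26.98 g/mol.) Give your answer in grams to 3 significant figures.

1.83 g

n(Fe) = 5.69 / 55.85 = 0.1019 mol
Fe²⁺ + 2e⁻ → Fe, so n(e⁻) = 2 × 0.1019 = 0.2038 mol
Same current for the same time ⇒ same n(e⁻) = 0.2038 mol in both cells.
Al³⁺ + 3e⁻ → Al, so n(Al) = 0.2038 / 3 = 0.06793 mol
m(Al) = 0.06793 × 26.98 = 1.83 g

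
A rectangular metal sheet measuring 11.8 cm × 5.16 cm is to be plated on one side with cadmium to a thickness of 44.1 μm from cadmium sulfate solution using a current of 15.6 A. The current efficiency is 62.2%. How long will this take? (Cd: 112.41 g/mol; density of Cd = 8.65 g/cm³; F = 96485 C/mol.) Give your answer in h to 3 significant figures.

Plated area = 11.8 × 5.16 = 60.89 cm²
Volume = 60.89 × 44.1×10⁻⁴ cm = 0.2685 cm³
m(Cd) = 0.2685 × 8.65 = 2.323 g
n(Cd) = 2.323 / 112.41 = 0.02067 mol; n(e⁻) = 2 × 0.02067 = 0.04134 mol
Q = 0.04134 × 96485 / 0.622 = 6413 C
t = 6413 / 15.6 = 411.1 s = 0.114 h

0.114 h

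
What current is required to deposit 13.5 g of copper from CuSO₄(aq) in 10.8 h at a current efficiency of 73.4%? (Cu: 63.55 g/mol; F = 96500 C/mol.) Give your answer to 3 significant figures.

n(Cu) = 13.5 / 63.55 = 0.2124 mol
Cu²⁺ + 2e⁻ → Cu, so n(e⁻) = 2 × 0.2124 = 0.4248 mol
Q = 0.4248 × 96500 / 0.734 = 55850 C
I = Q / t = 55850 / 38880 s = 1.44 A

1.44 A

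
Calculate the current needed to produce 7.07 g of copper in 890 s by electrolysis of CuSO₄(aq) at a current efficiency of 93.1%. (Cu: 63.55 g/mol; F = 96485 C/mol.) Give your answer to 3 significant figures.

25.9 A

n(Cu) = 7.07 / 63.55 = 0.1113 mol
Cu²⁺ + 2e⁻ → Cu, so n(e⁻) = 2 × 0.1113 = 0.2226 mol
Q = 0.2226 × 96485 / 0.931 = 23070 C
I = Q / t = 23070 / 890 s = 25.9 A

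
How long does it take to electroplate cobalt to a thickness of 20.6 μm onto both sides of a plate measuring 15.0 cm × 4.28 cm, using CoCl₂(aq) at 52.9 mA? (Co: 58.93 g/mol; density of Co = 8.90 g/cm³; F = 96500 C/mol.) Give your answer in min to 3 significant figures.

2430 min

Plated area = 2 × 15.0 × 4.28 = 128.4 cm²
Volume = 128.4 × 20.6×10⁻⁴ cm = 0.2645 cm³
m(Co) = 0.2645 × 8.90 = 2.354 g
n(Co) = 2.354 / 58.93 = 0.03995 mol; n(e⁻) = 2 × 0.03995 = 0.07990 mol
Q = 0.07990 × 96500 = 7710 C
t = 7710 / 0.0529 = 1.457×10^5 s = 2430 min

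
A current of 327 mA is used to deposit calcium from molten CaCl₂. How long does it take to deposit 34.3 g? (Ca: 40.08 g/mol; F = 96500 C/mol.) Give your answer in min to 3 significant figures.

8420 min

n(Ca) = 34.3 / 40.08 = 0.8558 mol
Ca²⁺ + 2e⁻ → Ca, so n(e⁻) = 2 × 0.8558 = 1.712 mol
Q = 1.712 × 96500 = 1.652×10^5 C
t = Q / I = 1.652×10^5 / 0.327 = 5.052×10^5 s = 8420 min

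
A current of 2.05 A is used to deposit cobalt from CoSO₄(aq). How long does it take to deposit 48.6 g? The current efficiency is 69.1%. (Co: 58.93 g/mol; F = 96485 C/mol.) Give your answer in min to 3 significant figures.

n(Co) = 48.6 / 58.93 = 0.8247 mol
Co²⁺ + 2e⁻ → Co, so n(e⁻) = 2 × 0.8247 = 1.649 mol
Q = 1.649 × 96485 / 0.691 = 2.303×10^5 C
t = Q / I = 2.303×10^5 / 2.05 = 1.123×10^5 s = 1870 min

1870 min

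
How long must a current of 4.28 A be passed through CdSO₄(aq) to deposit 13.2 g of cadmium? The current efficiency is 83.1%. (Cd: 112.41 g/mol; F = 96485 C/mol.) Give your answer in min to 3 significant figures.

n(Cd) = 13.2 / 112.41 = 0.1174 mol
Cd²⁺ + 2e⁻ → Cd, so n(e⁻) = 2 × 0.1174 = 0.2348 mol
Q = 0.2348 × 96485 / 0.831 = 27260 C
t = Q / I = 27260 / 4.28 = 6369 s = 106 min

106 min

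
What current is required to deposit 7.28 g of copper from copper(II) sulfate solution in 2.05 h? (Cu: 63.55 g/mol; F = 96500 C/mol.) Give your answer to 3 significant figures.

3.00 A

n(Cu) = 7.28 / 63.55 = 0.1146 mol
Cu²⁺ + 2e⁻ → Cu, so n(e⁻) = 2 × 0.1146 = 0.2292 mol
Q = 0.2292 × 96500 = 22120 C
I = Q / t = 22120 / 7380 s = 3.00 A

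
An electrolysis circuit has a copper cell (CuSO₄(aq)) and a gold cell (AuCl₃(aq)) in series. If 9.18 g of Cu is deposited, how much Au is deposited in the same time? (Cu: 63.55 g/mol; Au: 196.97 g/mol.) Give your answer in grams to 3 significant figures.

19.0 g

n(Cu) = 9.18 / 63.55 = 0.1445 mol
Cu²⁺ + 2e⁻ → Cu, so n(e⁻) = 2 × 0.1445 = 0.2890 mol
Same current for the same time ⇒ same n(e⁻) = 0.2890 mol in both cells.
Au³⁺ + 3e⁻ → Au, so n(Au) = 0.2890 / 3 = 0.09633 mol
m(Au) = 0.09633 × 196.97 = 19.0 g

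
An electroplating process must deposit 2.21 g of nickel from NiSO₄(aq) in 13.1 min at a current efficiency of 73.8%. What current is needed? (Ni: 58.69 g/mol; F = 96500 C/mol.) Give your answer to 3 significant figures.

12.5 A

n(Ni) = 2.21 / 58.69 = 0.03766 mol
Ni²⁺ + 2e⁻ → Ni, so n(e⁻) = 2 × 0.03766 = 0.07532 mol
Q = 0.07532 × 96500 / 0.738 = 9849 C
I = Q / t = 9849 / 786 s = 12.5 A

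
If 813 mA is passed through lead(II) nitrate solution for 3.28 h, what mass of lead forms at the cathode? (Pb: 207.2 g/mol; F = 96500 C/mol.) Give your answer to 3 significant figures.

10.3 g

Q = 0.813 A × 11808 s = 9600 C
Moles of electrons = 9600 / 96500 = 0.09948 mol
Pb²⁺ + 2e⁻ → Pb, so n(Pb) = 0.09948 / 2 = 0.04974 mol
m = 0.04974 × 207.2 = 10.3 g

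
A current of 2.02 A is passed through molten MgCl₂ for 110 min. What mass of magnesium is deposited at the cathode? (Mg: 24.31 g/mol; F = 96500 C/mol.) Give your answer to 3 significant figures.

Charge passed = 2.02 × 6600 = 13330 C
n(e⁻) = 13330 / 96500 = 0.1381 mol
Mg²⁺ + 2e⁻ → Mg, so n(Mg) = 0.1381 / 2 = 0.06905 mol
m = 0.06905 × 24.31 = 1.68 g

1.68 g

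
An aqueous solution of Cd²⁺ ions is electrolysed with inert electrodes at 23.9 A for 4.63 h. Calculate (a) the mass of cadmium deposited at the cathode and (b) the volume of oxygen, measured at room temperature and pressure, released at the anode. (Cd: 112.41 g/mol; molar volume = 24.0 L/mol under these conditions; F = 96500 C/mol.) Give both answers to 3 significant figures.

Q = 23.9 × 16668 = 3.984×10^5 C; n(e⁻) = 3.984×10^5 / 96500 = 4.128 mol
Cathode: Cd²⁺ + 2e⁻ → Cd → n(Cd) = 4.128/2 = 2.064 mol → 232 g
Anode: 2H₂O → O₂ + 4H⁺ + 4e⁻ → n(O₂) = 4.128/4 = 1.032 mol → 24.8 L

232 g Cd; 24.8 L O₂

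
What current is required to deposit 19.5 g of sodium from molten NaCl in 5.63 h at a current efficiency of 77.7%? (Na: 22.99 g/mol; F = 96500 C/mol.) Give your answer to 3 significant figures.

5.20 A

n(Na) = 19.5 / 22.99 = 0.8482 mol
Na⁺ + e⁻ → Na, so n(e⁻) = 0.8482 mol
Q = 0.8482 × 96500 / 0.777 = 1.053×10^5 C
I = Q / t = 1.053×10^5 / 20268 s = 5.20 A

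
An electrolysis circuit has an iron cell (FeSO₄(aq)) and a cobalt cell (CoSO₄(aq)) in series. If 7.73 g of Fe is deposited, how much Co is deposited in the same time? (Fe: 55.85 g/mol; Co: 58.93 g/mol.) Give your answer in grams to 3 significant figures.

8.16 g

n(Fe) = 7.73 / 55.85 = 0.1384 mol
Fe²⁺ + 2e⁻ → Fe, so n(e⁻) = 2 × 0.1384 = 0.2768 mol
Same current for the same time ⇒ same n(e⁻) = 0.2768 mol in both cells.
Co²⁺ + 2e⁻ → Co, so n(Co) = 0.2768 / 2 = 0.1384 mol
m(Co) = 0.1384 × 58.93 = 8.16 g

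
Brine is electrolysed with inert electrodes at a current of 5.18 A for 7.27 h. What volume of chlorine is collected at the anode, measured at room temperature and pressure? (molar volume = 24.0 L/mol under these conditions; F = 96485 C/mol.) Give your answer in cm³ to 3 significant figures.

16900 cm³

Q = It = 5.18 × 26172 = 1.356×10^5 C
n(e⁻) = Q/F = 1.356×10^5/96485 = 1.405 mol
2Cl⁻ → Cl₂ + 2e⁻, so n(Cl₂) = 1.405 / 2 = 0.7025 mol
V = 0.7025 × 24.0 = 16.86 L
= 16900 cm³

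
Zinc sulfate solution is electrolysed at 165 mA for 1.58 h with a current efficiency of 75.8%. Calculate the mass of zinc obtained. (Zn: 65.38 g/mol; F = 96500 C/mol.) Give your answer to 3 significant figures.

0.241 g

Q = 0.165 × 5688 = 938.5 C
n(e⁻) = 938.5 / 96500 = 0.009725 mol
Zn²⁺ + 2e⁻ → Zn, so theoretical m(Zn) = 0.004863 × 65.38 = 0.3179 g
Actual mass = 75.8% × 0.3179 = 0.241 g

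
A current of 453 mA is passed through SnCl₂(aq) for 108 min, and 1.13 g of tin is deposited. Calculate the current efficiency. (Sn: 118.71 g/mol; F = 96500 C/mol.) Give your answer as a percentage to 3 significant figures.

62.6%

Q = 0.453 × 6480 = 2935 C
n(e⁻) = 2935 / 96500 = 0.03041 mol
Sn²⁺ + 2e⁻ → Sn, so theoretical n(Sn) = 0.01521 mol → 1.806 g
Efficiency = 1.13 / 1.806 = 0.6257 = 62.6%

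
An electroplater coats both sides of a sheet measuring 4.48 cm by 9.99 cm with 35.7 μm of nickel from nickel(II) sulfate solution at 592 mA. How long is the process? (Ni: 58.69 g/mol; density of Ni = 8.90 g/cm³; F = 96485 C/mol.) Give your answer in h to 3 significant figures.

4.39 h

Plated area = 2 × 4.48 × 9.99 = 89.51 cm²
Volume = 89.51 × 35.7×10⁻⁴ cm = 0.3196 cm³
m(Ni) = 0.3196 × 8.90 = 2.844 g
n(Ni) = 2.844 / 58.69 = 0.04846 mol; n(e⁻) = 2 × 0.04846 = 0.09692 mol
Q = 0.09692 × 96485 = 9351 C
t = 9351 / 0.592 = 15800 s = 4.39 h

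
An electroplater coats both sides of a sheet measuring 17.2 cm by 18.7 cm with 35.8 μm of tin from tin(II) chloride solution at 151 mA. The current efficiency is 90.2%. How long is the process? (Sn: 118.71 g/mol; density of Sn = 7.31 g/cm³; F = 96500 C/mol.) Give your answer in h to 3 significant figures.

Plated area = 2 × 17.2 × 18.7 = 643.3 cm²
Volume = 643.3 × 35.8×10⁻⁴ cm = 2.303 cm³
m(Sn) = 2.303 × 7.31 = 16.83 g
n(Sn) = 16.83 / 118.71 = 0.1418 mol; n(e⁻) = 2 × 0.1418 = 0.2836 mol
Q = 0.2836 × 96500 / 0.902 = 30340 C
t = 30340 / 0.151 = 2.009×10^5 s = 55.8 h

55.8 h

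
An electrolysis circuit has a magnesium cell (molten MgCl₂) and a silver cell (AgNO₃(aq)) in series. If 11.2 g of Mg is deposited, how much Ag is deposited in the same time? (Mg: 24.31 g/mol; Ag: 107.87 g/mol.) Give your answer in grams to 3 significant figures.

n(Mg) = 11.2 / 24.31 = 0.4607 mol
Mg²⁺ + 2e⁻ → Mg, so n(e⁻) = 2 × 0.4607 = 0.9214 mol
The cells are in series, so the same charge (and hence the same n(e⁻) = 0.9214 mol) passes through both.
Ag⁺ + e⁻ → Ag, so n(Ag) = 0.9214 mol
m(Ag) = 0.9214 × 107.87 = 99.4 g

99.4 g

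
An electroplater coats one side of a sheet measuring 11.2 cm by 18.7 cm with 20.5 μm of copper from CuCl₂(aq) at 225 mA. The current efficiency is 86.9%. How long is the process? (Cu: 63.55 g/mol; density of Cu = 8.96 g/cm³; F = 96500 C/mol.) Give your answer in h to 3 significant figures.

Plated area = 11.2 × 18.7 = 209.4 cm²
Volume = 209.4 × 20.5×10⁻⁴ cm = 0.4293 cm³
m(Cu) = 0.4293 × 8.96 = 3.847 g
n(Cu) = 3.847 / 63.55 = 0.06054 mol; n(e⁻) = 2 × 0.06054 = 0.1211 mol
Q = 0.1211 × 96500 / 0.869 = 13450 C
t = 13450 / 0.225 = 59780 s = 16.6 h

16.6 h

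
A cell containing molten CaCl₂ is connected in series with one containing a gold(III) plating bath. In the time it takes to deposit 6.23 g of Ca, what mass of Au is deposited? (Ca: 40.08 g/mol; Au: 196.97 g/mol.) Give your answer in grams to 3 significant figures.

20.4 g

n(Ca) = 6.23 / 40.08 = 0.1554 mol
Ca²⁺ + 2e⁻ → Ca, so n(e⁻) = 2 × 0.1554 = 0.3108 mol
Since the cells are in series, n(e⁻) in the Au cell is also 0.3108 mol.
Au³⁺ + 3e⁻ → Au, so n(Au) = 0.3108 / 3 = 0.1036 mol
m(Au) = 0.1036 × 196.97 = 20.4 g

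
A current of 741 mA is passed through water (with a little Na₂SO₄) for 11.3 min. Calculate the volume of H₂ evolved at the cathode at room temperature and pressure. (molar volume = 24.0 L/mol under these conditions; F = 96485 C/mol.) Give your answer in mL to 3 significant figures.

Q = It = 0.741 × 678 = 502.4 C
Moles of electrons = 502.4 / 96485 = 0.005207 mol
2H⁺ + 2e⁻ → H₂, so n(H₂) = 0.005207 / 2 = 0.002604 mol
V = 0.002604 × 24.0 = 0.06250 L
= 62.5 mL

62.5 mL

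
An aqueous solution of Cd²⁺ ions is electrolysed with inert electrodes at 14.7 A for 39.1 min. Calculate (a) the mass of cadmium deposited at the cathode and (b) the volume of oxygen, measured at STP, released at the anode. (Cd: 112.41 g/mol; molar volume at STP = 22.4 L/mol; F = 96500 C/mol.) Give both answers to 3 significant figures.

20.1 g Cd; 2.00 L O₂

Q = 14.7 × 2346 = 34490 C; n(e⁻) = 34490 / 96500 = 0.3574 mol
Cathode: Cd²⁺ + 2e⁻ → Cd → n(Cd) = 0.3574/2 = 0.1787 mol → 20.1 g
Anode: 2H₂O → O₂ + 4H⁺ + 4e⁻ → n(O₂) = 0.3574/4 = 0.08935 mol → 2.00 L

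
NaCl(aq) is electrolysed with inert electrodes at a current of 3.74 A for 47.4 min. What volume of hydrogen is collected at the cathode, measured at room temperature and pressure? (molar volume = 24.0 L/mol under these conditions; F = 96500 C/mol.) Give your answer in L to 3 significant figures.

Charge passed = 3.74 × 2844 = 10640 C
Moles of electrons = 10640 / 96500 = 0.1103 mol
2H⁺ + 2e⁻ → H₂, so n(H₂) = 0.1103 / 2 = 0.05515 mol
V = 0.05515 × 24.0 = 1.324 L

1.32 L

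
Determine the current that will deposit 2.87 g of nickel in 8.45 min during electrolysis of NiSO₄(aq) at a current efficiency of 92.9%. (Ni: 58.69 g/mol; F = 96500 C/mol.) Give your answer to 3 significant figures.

n(Ni) = 2.87 / 58.69 = 0.04890 mol
Ni²⁺ + 2e⁻ → Ni, so n(e⁻) = 2 × 0.04890 = 0.09780 mol
Q = 0.09780 × 96500 / 0.929 = 10160 C
I = Q / t = 10160 / 507 s = 20.0 A

20.0 A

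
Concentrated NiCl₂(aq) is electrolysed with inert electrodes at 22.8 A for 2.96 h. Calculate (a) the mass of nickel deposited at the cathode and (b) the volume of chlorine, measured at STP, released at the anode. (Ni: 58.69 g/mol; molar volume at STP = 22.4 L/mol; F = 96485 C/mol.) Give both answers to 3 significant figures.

73.9 g Ni; 28.2 L Cl₂

Q = 22.8 × 10656 = 2.430×10^5 C; n(e⁻) = 2.430×10^5 / 96485 = 2.519 mol
Cathode: Ni²⁺ + 2e⁻ → Ni → n(Ni) = 2.519/2 = 1.260 mol → 73.9 g
Anode: 2Cl⁻ → Cl₂ + 2e⁻ → n(Cl₂) = 2.519/2 = 1.260 mol → 28.2 L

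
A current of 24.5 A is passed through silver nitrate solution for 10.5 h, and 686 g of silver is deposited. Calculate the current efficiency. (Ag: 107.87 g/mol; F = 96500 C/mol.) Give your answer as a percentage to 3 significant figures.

66.3%

Q = 24.5 × 37800 = 9.261×10^5 C
n(e⁻) = 9.261×10^5 / 96500 = 9.597 mol
Ag⁺ + e⁻ → Ag, so theoretical n(Ag) = 9.597 mol → 1035 g
Efficiency = 686 / 1035 = 0.6628 = 66.3%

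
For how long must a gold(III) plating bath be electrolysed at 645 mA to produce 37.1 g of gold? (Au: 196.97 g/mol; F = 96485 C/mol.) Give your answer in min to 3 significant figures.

1410 min

n(Au) = 37.1 / 196.97 = 0.1884 mol
Au³⁺ + 3e⁻ → Au, so n(e⁻) = 3 × 0.1884 = 0.5652 mol
Q = 0.5652 × 96485 = 54530 C
t = Q / I = 54530 / 0.645 = 84540 s = 1410 min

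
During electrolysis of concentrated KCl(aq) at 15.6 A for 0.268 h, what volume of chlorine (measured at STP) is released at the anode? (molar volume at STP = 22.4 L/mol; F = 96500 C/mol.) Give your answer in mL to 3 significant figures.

Charge passed = 15.6 × 964.8 = 15050 C
n(e⁻) = Q/F = 15050/96500 = 0.1560 mol
2Cl⁻ → Cl₂ + 2e⁻, so n(Cl₂) = 0.1560 / 2 = 0.07800 mol
V = 0.07800 × 22.4 = 1.747 L
= 1750 mL

1750 mL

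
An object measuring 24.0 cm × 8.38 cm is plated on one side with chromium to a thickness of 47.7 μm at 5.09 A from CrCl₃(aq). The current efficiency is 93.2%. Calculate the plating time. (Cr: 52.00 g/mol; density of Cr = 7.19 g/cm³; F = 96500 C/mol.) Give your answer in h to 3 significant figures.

2.25 h

Plated area = 24.0 × 8.38 = 201.1 cm²
Volume = 201.1 × 47.7×10⁻⁴ cm = 0.9592 cm³
m(Cr) = 0.9592 × 7.19 = 6.897 g
n(Cr) = 6.897 / 52.00 = 0.1326 mol; n(e⁻) = 3 × 0.1326 = 0.3978 mol
Q = 0.3978 × 96500 / 0.932 = 41190 C
t = 41190 / 5.09 = 8092 s = 2.25 h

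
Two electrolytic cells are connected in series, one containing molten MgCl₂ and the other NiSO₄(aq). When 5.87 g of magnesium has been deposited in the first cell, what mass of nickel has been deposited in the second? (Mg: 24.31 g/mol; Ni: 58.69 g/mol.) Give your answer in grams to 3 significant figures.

14.2 g

n(Mg) = 5.87 / 24.31 = 0.2415 mol
Mg²⁺ + 2e⁻ → Mg, so n(e⁻) = 2 × 0.2415 = 0.4830 mol
In series, the same 0.4830 mol of electrons flows through the second cell.
Ni²⁺ + 2e⁻ → Ni, so n(Ni) = 0.4830 / 2 = 0.2415 mol
m(Ni) = 0.2415 × 58.69 = 14.2 g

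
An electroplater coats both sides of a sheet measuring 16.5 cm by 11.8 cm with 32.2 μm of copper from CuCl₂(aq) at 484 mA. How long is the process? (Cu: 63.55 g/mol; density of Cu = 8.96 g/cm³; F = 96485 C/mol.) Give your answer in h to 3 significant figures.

Plated area = 2 × 16.5 × 11.8 = 389.4 cm²
Volume = 389.4 × 32.2×10⁻⁴ cm = 1.254 cm³
m(Cu) = 1.254 × 8.96 = 11.24 g
n(Cu) = 11.24 / 63.55 = 0.1769 mol; n(e⁻) = 2 × 0.1769 = 0.3538 mol
Q = 0.3538 × 96485 = 34140 C
t = 34140 / 0.484 = 70540 s = 19.6 h

19.6 h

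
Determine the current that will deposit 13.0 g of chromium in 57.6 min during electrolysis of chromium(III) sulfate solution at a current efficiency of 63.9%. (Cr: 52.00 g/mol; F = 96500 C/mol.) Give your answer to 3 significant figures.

n(Cr) = 13.0 / 52.00 = 0.2500 mol
Cr³⁺ + 3e⁻ → Cr, so n(e⁻) = 3 × 0.2500 = 0.7500 mol
Q = 0.7500 × 96500 / 0.639 = 1.133×10^5 C
I = Q / t = 1.133×10^5 / 3456 s = 32.8 A

32.8 A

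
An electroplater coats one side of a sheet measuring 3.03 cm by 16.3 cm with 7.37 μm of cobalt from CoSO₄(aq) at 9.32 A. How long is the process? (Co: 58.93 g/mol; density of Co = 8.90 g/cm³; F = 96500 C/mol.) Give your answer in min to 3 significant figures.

1.90 min

Plated area = 3.03 × 16.3 = 49.39 cm²
Volume = 49.39 × 7.37×10⁻⁴ cm = 0.03640 cm³
m(Co) = 0.03640 × 8.90 = 0.3240 g
n(Co) = 0.3240 / 58.93 = 0.005498 mol; n(e⁻) = 2 × 0.005498 = 0.01100 mol
Q = 0.01100 × 96500 = 1062 C
t = 1062 / 9.32 = 113.9 s = 1.90 min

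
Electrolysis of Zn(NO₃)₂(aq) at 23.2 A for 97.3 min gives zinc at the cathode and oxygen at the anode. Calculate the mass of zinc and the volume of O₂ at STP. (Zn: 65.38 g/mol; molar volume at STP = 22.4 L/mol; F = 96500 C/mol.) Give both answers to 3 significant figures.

Q = 23.2 × 5838 = 1.354×10^5 C; n(e⁻) = 1.354×10^5 / 96500 = 1.403 mol
Cathode: Zn²⁺ + 2e⁻ → Zn → n(Zn) = 1.403/2 = 0.7015 mol → 45.9 g
Anode: 2H₂O → O₂ + 4H⁺ + 4e⁻ → n(O₂) = 1.403/4 = 0.3508 mol → 7.86 L

45.9 g Zn; 7.86 L O₂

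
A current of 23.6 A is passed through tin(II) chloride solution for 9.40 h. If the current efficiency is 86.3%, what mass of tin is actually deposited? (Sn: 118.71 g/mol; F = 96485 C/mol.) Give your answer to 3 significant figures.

Q = 23.6 × 33840 = 7.986×10^5 C
n(e⁻) = 7.986×10^5 / 96485 = 8.277 mol
Sn²⁺ + 2e⁻ → Sn, so theoretical m(Sn) = 4.139 × 118.71 = 491.3 g
Actual mass = 86.3% × 491.3 = 424 g

424 g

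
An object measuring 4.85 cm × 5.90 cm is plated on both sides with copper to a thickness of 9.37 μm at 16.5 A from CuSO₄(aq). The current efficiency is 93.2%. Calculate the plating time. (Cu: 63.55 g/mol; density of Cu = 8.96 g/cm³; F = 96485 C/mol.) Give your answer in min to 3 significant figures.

1.58 min

Plated area = 2 × 4.85 × 5.90 = 57.23 cm²
Volume = 57.23 × 9.37×10⁻⁴ cm = 0.05362 cm³
m(Cu) = 0.05362 × 8.96 = 0.4804 g
n(Cu) = 0.4804 / 63.55 = 0.007559 mol; n(e⁻) = 2 × 0.007559 = 0.01512 mol
Q = 0.01512 × 96485 / 0.932 = 1565 C
t = 1565 / 16.5 = 94.85 s = 1.58 min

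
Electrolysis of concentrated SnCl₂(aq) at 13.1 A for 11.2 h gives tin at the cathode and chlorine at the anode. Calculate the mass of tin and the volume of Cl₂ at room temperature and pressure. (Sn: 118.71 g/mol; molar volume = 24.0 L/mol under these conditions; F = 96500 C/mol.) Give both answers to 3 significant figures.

Q = 13.1 × 40320 = 5.282×10^5 C; n(e⁻) = 5.282×10^5 / 96500 = 5.474 mol
Cathode: Sn²⁺ + 2e⁻ → Sn → n(Sn) = 5.474/2 = 2.737 mol → 325 g
Anode: 2Cl⁻ → Cl₂ + 2e⁻ → n(Cl₂) = 5.474/2 = 2.737 mol → 65.7 L

325 g Sn; 65.7 L Cl₂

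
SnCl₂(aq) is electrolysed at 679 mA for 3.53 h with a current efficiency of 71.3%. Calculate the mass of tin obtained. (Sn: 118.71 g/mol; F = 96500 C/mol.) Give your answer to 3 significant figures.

3.78 g

Q = 0.679 × 12708 = 8629 C
n(e⁻) = 8629 / 96500 = 0.08942 mol
Sn²⁺ + 2e⁻ → Sn, so theoretical m(Sn) = 0.04471 × 118.71 = 5.308 g
Actual mass = 71.3% × 5.308 = 3.78 g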